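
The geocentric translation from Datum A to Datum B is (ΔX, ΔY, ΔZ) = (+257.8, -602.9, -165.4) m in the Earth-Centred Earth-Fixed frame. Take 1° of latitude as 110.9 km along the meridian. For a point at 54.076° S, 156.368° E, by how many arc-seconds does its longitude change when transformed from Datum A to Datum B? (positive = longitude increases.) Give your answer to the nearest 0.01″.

sin φ = -0.809796, cos φ = 0.586712, sin λ = 0.400861, cos λ = -0.916139.
East component: ΔE = −sin λ·ΔX + cos λ·ΔY = −(0.400861)(257.8) + (-0.916139)(-602.9) = 449.00 m.
1° of latitude spans 110900 m; at latitude φ, 1° of longitude spans that × cos φ = 65066.3 m, so Δλ = 449.00 / 65066.3 × 3600 = 24.842″.

Δλ = 24.84″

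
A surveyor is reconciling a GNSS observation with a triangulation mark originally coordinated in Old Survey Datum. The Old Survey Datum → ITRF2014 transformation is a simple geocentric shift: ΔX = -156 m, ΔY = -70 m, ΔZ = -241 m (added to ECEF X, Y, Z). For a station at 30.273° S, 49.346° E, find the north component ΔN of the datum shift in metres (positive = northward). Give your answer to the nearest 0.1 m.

The local north axis is (−sin φ cos λ, −sin φ sin λ, cos φ), giving ΔN = -51.235 − 26.772 − 208.136 = -286.14 m.

ΔN = -286.1 m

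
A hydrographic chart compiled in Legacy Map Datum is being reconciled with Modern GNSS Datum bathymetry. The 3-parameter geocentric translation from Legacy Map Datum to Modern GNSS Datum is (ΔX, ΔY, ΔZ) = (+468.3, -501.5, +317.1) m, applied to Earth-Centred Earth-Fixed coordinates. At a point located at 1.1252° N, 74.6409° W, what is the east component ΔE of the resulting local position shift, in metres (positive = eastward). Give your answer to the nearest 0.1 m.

The local east axis at (φ, λ) is (−sin λ, cos λ, 0), so ΔE = −sin(-74.6409°)·468.3 + cos(-74.6409°)·(-501.5) = 318.74 m.

ΔE = 318.7 m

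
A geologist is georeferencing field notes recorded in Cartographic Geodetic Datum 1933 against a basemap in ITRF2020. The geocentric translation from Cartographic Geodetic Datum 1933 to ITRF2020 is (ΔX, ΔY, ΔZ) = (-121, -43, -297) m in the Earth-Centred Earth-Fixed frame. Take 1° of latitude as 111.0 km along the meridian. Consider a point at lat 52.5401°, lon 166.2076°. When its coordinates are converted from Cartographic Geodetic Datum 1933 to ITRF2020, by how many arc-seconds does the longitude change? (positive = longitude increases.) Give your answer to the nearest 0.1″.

Δλ = 3.8″

sin φ = 0.793779, cos φ = 0.608206, sin λ = 0.238405, cos λ = -0.971166.
East component: ΔE = −sin λ·ΔX + cos λ·ΔY = −(0.238405)(-121) + (-0.971166)(-43) = 70.61 m.
1° of latitude spans 111000 m; at latitude φ, 1° of longitude spans that × cos φ = 67510.9 m, so Δλ = 70.61 / 67510.9 × 3600 = 3.765″.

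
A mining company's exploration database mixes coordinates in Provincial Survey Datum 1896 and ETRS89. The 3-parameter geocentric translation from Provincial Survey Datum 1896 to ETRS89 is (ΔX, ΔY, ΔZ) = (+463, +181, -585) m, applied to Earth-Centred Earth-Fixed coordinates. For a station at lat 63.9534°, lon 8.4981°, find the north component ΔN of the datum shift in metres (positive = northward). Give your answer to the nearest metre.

ΔN = -692 m

The local north axis is (−sin φ cos λ, −sin φ sin λ, cos φ), giving ΔN = -411.409 − 24.031 − 256.875 = -692.32 m.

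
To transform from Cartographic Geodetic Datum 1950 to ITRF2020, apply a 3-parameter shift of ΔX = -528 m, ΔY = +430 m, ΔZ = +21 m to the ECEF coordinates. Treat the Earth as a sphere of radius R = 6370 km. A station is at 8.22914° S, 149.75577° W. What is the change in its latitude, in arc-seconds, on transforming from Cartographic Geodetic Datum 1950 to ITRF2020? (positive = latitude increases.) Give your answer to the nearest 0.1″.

Δφ = 1.8″

sin φ = -0.143132, cos φ = 0.989704, sin λ = -0.503687, cos λ = -0.863886.
North component: ΔN = −sin φ cos λ·ΔX − sin φ sin λ·ΔY + cos φ·ΔZ = −(-0.143132)(-0.863886)(-528) − (-0.143132)(-0.503687)(430) + (0.989704)(21) = 55.07 m.
1° of latitude spans πR/180 = 111177 m, so Δφ = 55.07 / 111177 × 3600 = 1.783″.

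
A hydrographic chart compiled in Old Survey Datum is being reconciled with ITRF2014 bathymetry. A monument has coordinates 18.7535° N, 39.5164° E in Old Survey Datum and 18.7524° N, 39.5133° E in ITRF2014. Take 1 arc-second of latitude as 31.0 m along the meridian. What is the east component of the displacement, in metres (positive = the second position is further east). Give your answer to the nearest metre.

Δφ = 18.7524° − 18.7535° = -0.0011°; Δλ = 39.5133° − 39.5164° = -0.0031°.
1° of latitude = 3600 × 31.00 = 111600 m.
ΔN = Δφ × 111600 = -122.8 m; ΔE = Δλ × 111600 × cos(18.7535°) = -0.0031 × 111600 × 0.946910 = -327.6 m.

ΔE = -328 m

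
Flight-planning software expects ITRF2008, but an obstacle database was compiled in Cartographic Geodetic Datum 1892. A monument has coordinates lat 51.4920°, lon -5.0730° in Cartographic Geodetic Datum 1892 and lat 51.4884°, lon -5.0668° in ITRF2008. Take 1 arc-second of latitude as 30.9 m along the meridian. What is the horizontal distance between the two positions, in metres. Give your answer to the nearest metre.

587 m

Δφ = 51.4884° − 51.4920° = -0.0036°; Δλ = -5.0668° − -5.0730° = +0.0062°.
1° of latitude = 3600 × 30.90 = 111240 m.
ΔN = Δφ × 111240 = -400.5 m; ΔE = Δλ × 111240 × cos(51.4920°) = +0.0062 × 111240 × 0.622624 = 429.4 m.
Distance = √(ΔE² + ΔN²) = √(429.4² + (-400.5)²) = 587.2 m.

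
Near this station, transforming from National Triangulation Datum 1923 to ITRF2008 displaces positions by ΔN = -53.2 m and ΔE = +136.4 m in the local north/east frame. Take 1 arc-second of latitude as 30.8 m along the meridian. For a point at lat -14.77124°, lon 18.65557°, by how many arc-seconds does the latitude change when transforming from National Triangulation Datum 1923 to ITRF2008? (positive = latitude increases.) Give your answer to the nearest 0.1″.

1″ of latitude = 30.80 m, so Δφ = -53.2 / 30.80 = -1.727″.

Δφ = -1.7″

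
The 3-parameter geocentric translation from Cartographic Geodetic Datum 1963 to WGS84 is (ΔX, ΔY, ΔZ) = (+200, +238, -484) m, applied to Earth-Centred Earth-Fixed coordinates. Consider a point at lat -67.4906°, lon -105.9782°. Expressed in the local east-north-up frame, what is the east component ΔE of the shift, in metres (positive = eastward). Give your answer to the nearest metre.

At φ = -67.4906°, λ = -105.9782°: sin φ = -0.923817, cos φ = 0.382835, sin λ = -0.961367, cos λ = -0.275272.
ΔE = −sin λ·ΔX + cos λ·ΔY = −(-0.961367)·(200) + (-0.275272)·(238) = 126.76 m.

ΔE = 127 m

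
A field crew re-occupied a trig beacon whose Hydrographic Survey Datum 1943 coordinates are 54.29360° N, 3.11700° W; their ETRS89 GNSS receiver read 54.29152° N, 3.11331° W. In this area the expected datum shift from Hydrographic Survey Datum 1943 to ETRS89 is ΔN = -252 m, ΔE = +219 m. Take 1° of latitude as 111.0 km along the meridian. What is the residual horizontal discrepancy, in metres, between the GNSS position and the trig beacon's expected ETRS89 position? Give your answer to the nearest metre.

Observed coordinate differences: Δφ = -0.00208°, Δλ = +0.00369°.
Converting to metres (1° lat = 111000 m, cos φ = 0.583632): observed ΔN = -230.9 m, observed ΔE = 239.0 m.
Subtracting the expected shift leaves a residual of -230.9 − (-252) = 21.1 m north and 239.0 − (219) = 20.0 m east.
Residual distance = √(21.1² + 20.0²) = 29.1 m.

29 m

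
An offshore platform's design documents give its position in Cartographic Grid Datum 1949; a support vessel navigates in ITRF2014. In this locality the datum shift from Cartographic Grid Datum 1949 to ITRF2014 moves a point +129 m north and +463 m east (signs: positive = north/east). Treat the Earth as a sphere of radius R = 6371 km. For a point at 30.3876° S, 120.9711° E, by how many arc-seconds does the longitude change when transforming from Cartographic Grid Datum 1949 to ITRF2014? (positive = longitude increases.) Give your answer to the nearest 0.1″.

At latitude -30.3876°, cos φ = 0.862623.
One radian of longitude at latitude φ spans R cos φ, so Δλ = ΔE / (R cos φ) = 463.0 / (6371000 × 0.862623) = 8.4247e-05 rad = 17.377″.

Δλ = 17.4″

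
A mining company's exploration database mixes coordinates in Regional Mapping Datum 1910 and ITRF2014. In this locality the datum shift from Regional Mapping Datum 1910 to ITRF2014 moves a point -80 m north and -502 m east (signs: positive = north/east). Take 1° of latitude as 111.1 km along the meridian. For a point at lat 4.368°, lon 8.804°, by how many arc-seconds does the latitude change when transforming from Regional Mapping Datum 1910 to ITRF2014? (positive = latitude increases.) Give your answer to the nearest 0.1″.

Δφ = -2.6″

1° of latitude = 111.1 km, so Δφ = -80.0 / 111100 = -0.0007201° = -2.592″.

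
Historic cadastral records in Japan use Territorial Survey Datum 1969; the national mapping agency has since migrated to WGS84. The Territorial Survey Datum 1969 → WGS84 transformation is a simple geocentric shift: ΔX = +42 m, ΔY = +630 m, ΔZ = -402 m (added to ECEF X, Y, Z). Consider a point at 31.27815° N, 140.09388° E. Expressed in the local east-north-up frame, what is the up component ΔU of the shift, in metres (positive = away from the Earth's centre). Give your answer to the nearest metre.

The local up (radial) axis is (cos φ cos λ, cos φ sin λ, sin φ), giving ΔU = -27.535 + 345.422 − 208.716 = 109.17 m.

ΔU = 109 m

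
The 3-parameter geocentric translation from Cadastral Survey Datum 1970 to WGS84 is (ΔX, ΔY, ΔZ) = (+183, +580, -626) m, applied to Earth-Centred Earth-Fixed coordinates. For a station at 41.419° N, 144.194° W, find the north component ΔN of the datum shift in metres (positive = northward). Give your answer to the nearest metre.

The local north axis is (−sin φ cos λ, −sin φ sin λ, cos φ), giving ΔN = 98.184 + 224.484 − 469.432 = -146.76 m.

ΔN = -147 m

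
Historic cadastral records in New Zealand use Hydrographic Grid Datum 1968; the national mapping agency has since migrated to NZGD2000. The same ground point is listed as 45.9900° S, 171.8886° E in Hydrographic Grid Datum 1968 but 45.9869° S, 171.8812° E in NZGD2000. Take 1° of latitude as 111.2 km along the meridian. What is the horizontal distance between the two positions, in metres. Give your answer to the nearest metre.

Δφ = -45.9869° − -45.9900° = +0.0031°; Δλ = 171.8812° − 171.8886° = -0.0074°.
ΔN = Δφ × 111200 = 344.7 m; ΔE = Δλ × 111200 × cos(-45.9900°) = -0.0074 × 111200 × 0.694784 = -571.7 m.
Distance = √(ΔE² + ΔN²) = √((-571.7)² + 344.7²) = 667.6 m.

668 m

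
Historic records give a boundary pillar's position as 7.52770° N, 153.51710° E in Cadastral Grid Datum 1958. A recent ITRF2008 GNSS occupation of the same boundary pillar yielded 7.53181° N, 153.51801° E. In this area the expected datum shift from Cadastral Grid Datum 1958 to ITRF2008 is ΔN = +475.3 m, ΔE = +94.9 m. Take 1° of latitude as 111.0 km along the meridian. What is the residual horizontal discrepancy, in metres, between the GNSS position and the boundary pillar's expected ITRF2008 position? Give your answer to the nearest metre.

Observed coordinate differences: Δφ = +0.00411°, Δλ = +0.00091°.
Converting to metres (1° lat = 111000 m, cos φ = 0.991382): observed ΔN = 456.2 m, observed ΔE = 100.1 m.
Subtracting the expected shift leaves a residual of 456.2 − (475.3) = -19.1 m north and 100.1 − (94.9) = 5.2 m east.
Residual distance = √((-19.1)² + 5.2²) = 19.8 m.

20 m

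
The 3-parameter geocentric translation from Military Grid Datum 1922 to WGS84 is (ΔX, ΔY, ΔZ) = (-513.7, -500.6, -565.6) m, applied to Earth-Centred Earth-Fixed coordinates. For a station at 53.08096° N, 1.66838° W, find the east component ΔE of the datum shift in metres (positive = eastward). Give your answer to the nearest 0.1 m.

At φ = 53.08096°, λ = -1.66838°: sin φ = 0.799485, cos φ = 0.600686, sin λ = -0.029115, cos λ = 0.999576.
ΔE = −sin λ·ΔX + cos λ·ΔY = −(-0.029115)·(-513.7) + (0.999576)·(-500.6) = -515.34 m.

ΔE = -515.3 m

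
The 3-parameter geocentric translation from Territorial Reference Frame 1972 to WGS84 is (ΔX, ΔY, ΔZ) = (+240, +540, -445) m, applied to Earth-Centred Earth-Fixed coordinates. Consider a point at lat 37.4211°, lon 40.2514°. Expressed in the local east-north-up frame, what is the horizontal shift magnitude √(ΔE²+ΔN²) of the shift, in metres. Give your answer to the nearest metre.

724 m

The local east axis at (φ, λ) is (−sin λ, cos λ, 0), so ΔE = −sin(40.2514°)·240 + cos(40.2514°)·540 = 257.06 m.
The local north axis is (−sin φ cos λ, −sin φ sin λ, cos φ), giving ΔN = -111.308 − 212.026 − 353.415 = -676.75 m.
Horizontal magnitude = √(ΔE² + ΔN²) = √(257.06² + (-676.75)²) = 723.93 m.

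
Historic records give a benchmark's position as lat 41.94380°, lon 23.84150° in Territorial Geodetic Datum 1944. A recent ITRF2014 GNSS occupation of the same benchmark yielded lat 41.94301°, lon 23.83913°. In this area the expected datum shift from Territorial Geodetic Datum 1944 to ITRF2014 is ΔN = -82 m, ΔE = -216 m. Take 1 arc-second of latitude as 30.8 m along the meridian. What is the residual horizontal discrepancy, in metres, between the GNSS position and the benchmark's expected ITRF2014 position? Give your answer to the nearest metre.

21 m

Observed coordinate differences: Δφ = -0.00079°, Δλ = -0.00237°.
Converting to metres (1° lat = 110880 m, cos φ = 0.743801): observed ΔN = -87.6 m, observed ΔE = -195.5 m.
Subtracting the expected shift leaves a residual of -87.6 − (-82) = -5.6 m north and -195.5 − (-216) = 20.5 m east.
Residual distance = √((-5.6)² + 20.5²) = 21.3 m.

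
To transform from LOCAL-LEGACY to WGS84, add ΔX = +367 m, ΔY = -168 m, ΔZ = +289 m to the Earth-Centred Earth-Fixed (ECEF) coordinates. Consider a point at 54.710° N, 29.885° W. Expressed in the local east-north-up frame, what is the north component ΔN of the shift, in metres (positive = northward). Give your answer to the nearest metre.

The local north axis is (−sin φ cos λ, −sin φ sin λ, cos φ), giving ΔN = -259.726 − 68.326 + 166.960 = -161.09 m.

ΔN = -161 m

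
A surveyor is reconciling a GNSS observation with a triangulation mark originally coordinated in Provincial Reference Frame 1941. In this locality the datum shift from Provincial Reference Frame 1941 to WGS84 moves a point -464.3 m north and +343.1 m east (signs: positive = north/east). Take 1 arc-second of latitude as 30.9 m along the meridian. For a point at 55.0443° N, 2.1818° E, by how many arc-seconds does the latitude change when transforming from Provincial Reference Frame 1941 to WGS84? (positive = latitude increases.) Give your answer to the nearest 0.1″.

Δφ = -15.0″

1″ of latitude = 30.90 m, so Δφ = -464.3 / 30.90 = -15.026″.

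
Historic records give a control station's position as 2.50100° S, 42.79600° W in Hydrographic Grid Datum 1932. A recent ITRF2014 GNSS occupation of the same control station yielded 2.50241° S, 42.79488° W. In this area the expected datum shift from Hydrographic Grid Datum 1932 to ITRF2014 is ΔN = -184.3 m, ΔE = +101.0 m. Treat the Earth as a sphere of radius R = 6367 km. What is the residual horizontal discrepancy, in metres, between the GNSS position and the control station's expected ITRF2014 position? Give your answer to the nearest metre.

36 m

Observed coordinate differences: Δφ = -0.00141°, Δλ = +0.00112°.
Converting to metres (1° lat = 111125 m, cos φ = 0.999047): observed ΔN = -156.7 m, observed ΔE = 124.3 m.
Subtracting the expected shift leaves a residual of -156.7 − (-184.3) = 27.6 m north and 124.3 − (101.0) = 23.3 m east.
Residual distance = √(27.6² + 23.3²) = 36.2 m.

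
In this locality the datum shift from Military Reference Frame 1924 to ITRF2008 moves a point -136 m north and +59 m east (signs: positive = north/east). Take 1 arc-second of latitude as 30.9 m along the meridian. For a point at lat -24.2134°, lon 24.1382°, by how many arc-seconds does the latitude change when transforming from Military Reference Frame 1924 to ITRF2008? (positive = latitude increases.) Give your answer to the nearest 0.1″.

Δφ = -4.4″

1″ of latitude = 30.90 m, so Δφ = -136.0 / 30.90 = -4.401″.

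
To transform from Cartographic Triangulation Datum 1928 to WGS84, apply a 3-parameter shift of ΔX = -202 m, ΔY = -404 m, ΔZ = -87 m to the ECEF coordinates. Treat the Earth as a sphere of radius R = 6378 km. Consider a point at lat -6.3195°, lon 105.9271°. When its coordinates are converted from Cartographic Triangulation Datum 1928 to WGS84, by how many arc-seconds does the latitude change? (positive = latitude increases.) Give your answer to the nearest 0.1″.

Δφ = -4.0″

sin φ = -0.110073, cos φ = 0.993924, sin λ = 0.961612, cos λ = -0.274414.
North component: ΔN = −sin φ cos λ·ΔX − sin φ sin λ·ΔY + cos φ·ΔZ = −(-0.110073)(-0.274414)(-202) − (-0.110073)(0.961612)(-404) + (0.993924)(-87) = -123.13 m.
1° of latitude spans πR/180 = 111317 m, so Δφ = -123.13 / 111317 × 3600 = -3.982″.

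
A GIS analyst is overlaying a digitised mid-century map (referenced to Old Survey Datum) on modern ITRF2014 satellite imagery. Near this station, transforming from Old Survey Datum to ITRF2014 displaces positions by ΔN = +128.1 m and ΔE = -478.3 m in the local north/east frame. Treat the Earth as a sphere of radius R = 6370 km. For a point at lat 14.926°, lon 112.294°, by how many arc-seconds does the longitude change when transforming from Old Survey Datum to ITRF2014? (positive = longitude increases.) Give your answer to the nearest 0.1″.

Δλ = -16.0″

At latitude 14.926°, cos φ = 0.966259.
One radian of longitude at latitude φ spans R cos φ, so Δλ = ΔE / (R cos φ) = -478.3 / (6370000 × 0.966259) = -7.7708e-05 rad = -16.028″.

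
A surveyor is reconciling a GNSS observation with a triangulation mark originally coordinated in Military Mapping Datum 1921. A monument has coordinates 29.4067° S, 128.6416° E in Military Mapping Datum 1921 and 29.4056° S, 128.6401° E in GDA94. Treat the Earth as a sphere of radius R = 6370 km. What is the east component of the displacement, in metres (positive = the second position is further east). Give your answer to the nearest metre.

ΔE = -145 m

Δφ = -29.4056° − -29.4067° = +0.0011°; Δλ = 128.6401° − 128.6416° = -0.0015°.
1° along a meridian = πR/180 = 111177 m.
ΔN = Δφ × 111177 = 122.3 m; ΔE = Δλ × 111177 × cos(-29.4067°) = -0.0015 × 111177 × 0.871156 = -145.3 m.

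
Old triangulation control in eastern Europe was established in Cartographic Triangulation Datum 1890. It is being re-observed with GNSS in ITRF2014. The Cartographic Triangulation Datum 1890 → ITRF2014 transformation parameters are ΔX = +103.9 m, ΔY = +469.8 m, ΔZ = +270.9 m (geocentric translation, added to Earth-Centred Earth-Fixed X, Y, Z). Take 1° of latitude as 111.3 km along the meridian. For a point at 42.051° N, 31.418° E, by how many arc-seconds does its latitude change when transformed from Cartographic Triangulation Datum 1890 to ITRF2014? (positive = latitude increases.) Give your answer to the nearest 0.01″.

sin φ = 0.669792, cos φ = 0.742549, sin λ = 0.521278, cos λ = 0.853387.
North component: ΔN = −sin φ cos λ·ΔX − sin φ sin λ·ΔY + cos φ·ΔZ = −(0.669792)(0.853387)(103.9) − (0.669792)(0.521278)(469.8) + (0.742549)(270.9) = -22.26 m.
1° of latitude spans 111300 m, so Δφ = -22.26 / 111300 × 3600 = -0.720″.

Δφ = -0.72″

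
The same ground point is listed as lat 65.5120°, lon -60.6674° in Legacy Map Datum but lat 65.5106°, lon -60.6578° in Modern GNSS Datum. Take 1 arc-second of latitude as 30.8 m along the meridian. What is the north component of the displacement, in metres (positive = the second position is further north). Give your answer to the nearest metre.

Δφ = 65.5106° − 65.5120° = -0.0014°; Δλ = -60.6578° − -60.6674° = +0.0096°.
1° of latitude = 3600 × 30.80 = 110880 m.
ΔN = Δφ × 110880 = -155.2 m; ΔE = Δλ × 110880 × cos(65.5120°) = +0.0096 × 110880 × 0.414503 = 441.2 m.

ΔN = -155 m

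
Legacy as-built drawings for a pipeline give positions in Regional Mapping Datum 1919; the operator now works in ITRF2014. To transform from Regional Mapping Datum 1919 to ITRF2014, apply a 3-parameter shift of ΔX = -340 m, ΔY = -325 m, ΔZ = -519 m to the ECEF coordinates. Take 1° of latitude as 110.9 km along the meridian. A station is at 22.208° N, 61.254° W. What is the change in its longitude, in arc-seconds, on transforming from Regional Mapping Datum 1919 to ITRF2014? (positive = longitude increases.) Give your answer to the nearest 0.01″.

Δλ = -15.93″

sin φ = 0.377970, cos φ = 0.925818, sin λ = -0.876760, cos λ = 0.480928.
East component: ΔE = −sin λ·ΔX + cos λ·ΔY = −(-0.876760)(-340) + (0.480928)(-325) = -454.40 m.
1° of latitude spans 110900 m; at latitude φ, 1° of longitude spans that × cos φ = 102673.2 m, so Δλ = -454.40 / 102673.2 × 3600 = -15.932″.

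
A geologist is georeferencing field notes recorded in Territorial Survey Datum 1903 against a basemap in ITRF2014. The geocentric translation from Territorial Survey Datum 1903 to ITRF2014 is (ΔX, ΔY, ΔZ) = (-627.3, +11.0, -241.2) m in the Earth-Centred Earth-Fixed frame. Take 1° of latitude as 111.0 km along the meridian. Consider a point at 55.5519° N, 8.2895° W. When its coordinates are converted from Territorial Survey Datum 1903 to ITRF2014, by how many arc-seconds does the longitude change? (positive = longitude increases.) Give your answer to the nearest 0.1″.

Δλ = -4.6″

sin φ = 0.824639, cos φ = 0.565659, sin λ = -0.144175, cos λ = 0.989552.
East component: ΔE = −sin λ·ΔX + cos λ·ΔY = −(-0.144175)(-627.3) + (0.989552)(11.0) = -79.56 m.
1° of latitude spans 111000 m; at latitude φ, 1° of longitude spans that × cos φ = 62788.2 m, so Δλ = -79.56 / 62788.2 × 3600 = -4.561″.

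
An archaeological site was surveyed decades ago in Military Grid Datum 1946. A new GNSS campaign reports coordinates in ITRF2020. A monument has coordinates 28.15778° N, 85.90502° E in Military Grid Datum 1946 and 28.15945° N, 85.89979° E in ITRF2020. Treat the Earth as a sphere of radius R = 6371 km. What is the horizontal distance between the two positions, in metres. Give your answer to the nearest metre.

Δφ = 28.15945° − 28.15778° = +0.00167°; Δλ = 85.89979° − 85.90502° = -0.00523°.
1° along a meridian = πR/180 = 111195 m.
ΔN = Δφ × 111195 = 185.7 m; ΔE = Δλ × 111195 × cos(28.15778°) = -0.00523 × 111195 × 0.881651 = -512.7 m.
Distance = √(ΔE² + ΔN²) = √((-512.7)² + 185.7²) = 545.3 m.

545 m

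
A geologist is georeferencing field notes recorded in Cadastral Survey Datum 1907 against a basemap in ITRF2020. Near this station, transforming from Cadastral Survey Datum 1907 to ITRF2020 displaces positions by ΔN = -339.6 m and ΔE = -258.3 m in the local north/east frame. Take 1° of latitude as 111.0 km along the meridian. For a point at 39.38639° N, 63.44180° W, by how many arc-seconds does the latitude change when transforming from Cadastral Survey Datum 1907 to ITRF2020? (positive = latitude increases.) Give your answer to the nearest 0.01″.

Δφ = -11.01″

1° of latitude = 111.0 km, so Δφ = -339.6 / 111000 = -0.0030595° = -11.014″.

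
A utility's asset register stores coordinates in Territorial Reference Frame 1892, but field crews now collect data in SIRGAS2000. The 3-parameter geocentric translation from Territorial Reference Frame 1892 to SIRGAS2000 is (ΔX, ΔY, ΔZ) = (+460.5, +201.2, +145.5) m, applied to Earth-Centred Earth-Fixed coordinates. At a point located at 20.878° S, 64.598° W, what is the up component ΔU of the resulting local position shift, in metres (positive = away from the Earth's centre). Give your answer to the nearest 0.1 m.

ΔU = -37.1 m

The local up (radial) axis is (cos φ cos λ, cos φ sin λ, sin φ), giving ΔU = 184.569 − 169.815 − 51.853 = -37.10 m.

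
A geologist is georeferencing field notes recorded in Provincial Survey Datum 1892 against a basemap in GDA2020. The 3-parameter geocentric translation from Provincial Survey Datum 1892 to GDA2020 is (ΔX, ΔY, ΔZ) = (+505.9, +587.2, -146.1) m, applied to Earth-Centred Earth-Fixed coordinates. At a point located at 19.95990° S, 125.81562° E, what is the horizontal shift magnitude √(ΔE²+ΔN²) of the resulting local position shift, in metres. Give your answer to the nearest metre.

758 m

At φ = -19.95990°, λ = 125.81562°: sin φ = -0.341362, cos φ = 0.939932, sin λ = 0.810904, cos λ = -0.585179.
ΔE = −sin λ·ΔX + cos λ·ΔY = −(0.810904)·(505.9) + (-0.585179)·(587.2) = -753.85 m.
ΔN = −sin φ cos λ·ΔX − sin φ sin λ·ΔY + cos φ·ΔZ = −(-0.341362)(-0.585179)(505.9) − (-0.341362)(0.810904)(587.2) + (0.939932)(-146.1) = -75.84 m.
Horizontal magnitude = √(ΔE² + ΔN²) = √((-753.85)² + (-75.84)²) = 757.66 m.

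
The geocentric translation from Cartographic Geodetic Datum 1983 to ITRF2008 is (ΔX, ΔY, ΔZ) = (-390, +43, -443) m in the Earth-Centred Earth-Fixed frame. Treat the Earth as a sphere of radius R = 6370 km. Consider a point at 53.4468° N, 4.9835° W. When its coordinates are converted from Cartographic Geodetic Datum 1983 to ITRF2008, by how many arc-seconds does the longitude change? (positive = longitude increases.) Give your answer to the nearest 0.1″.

sin φ = 0.803304, cos φ = 0.595569, sin λ = -0.086869, cos λ = 0.996220.
East component: ΔE = −sin λ·ΔX + cos λ·ΔY = −(-0.086869)(-390) + (0.996220)(43) = 8.96 m.
1° of latitude spans πR/180 = 111177 m; at latitude φ, 1° of longitude spans that × cos φ = 66213.8 m, so Δλ = 8.96 / 66213.8 × 3600 = 0.487″.

Δλ = 0.5″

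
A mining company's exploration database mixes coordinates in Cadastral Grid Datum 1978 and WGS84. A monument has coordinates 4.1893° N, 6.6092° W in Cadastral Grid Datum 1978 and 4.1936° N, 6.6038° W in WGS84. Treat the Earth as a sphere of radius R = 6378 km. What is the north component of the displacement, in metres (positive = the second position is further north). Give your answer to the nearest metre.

Δφ = 4.1936° − 4.1893° = +0.0043°; Δλ = -6.6038° − -6.6092° = +0.0054°.
1° along a meridian = πR/180 = 111317 m.
ΔN = Δφ × 111317 = 478.7 m; ΔE = Δλ × 111317 × cos(4.1893°) = +0.0054 × 111317 × 0.997328 = 599.5 m.

ΔN = 479 m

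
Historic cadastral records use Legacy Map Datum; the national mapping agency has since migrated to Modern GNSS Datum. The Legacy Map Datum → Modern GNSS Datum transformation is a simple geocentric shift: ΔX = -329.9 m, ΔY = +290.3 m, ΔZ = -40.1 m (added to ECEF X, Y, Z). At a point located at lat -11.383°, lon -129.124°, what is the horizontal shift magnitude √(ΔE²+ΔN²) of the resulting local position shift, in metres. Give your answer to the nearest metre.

At φ = -11.383°, λ = -129.124°: sin φ = -0.197366, cos φ = 0.980330, sin λ = -0.775782, cos λ = -0.631001.
ΔE = −sin λ·ΔX + cos λ·ΔY = −(-0.775782)·(-329.9) + (-0.631001)·(290.3) = -439.11 m.
ΔN = −sin φ cos λ·ΔX − sin φ sin λ·ΔY + cos φ·ΔZ = −(-0.197366)(-0.631001)(-329.9) − (-0.197366)(-0.775782)(290.3) + (0.980330)(-40.1) = -42.67 m.
Horizontal magnitude = √(ΔE² + ΔN²) = √((-439.11)² + (-42.67)²) = 441.18 m.

441 m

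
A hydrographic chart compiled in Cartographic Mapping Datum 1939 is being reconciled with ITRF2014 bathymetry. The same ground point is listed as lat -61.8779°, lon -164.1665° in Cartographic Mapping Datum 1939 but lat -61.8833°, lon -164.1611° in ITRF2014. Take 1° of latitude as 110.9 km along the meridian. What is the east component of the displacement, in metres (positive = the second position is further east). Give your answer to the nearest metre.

Δφ = -61.8833° − -61.8779° = -0.0054°; Δλ = -164.1611° − -164.1665° = +0.0054°.
ΔN = Δφ × 110900 = -598.9 m; ΔE = Δλ × 110900 × cos(-61.8779°) = +0.0054 × 110900 × 0.471352 = 282.3 m.

ΔE = 282 m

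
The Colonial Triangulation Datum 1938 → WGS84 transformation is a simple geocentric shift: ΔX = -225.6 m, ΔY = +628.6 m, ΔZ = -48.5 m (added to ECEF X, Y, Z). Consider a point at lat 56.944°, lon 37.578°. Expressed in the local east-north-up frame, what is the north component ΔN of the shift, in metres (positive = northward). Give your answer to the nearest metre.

The local north axis is (−sin φ cos λ, −sin φ sin λ, cos φ), giving ΔN = 149.854 − 321.297 − 26.455 = -197.90 m.

ΔN = -198 m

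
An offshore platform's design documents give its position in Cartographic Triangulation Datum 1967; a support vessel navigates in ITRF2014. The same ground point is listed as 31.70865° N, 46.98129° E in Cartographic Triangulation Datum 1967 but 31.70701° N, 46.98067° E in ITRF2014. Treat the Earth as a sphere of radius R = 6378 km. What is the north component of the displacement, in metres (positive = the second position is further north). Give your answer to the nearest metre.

Δφ = 31.70701° − 31.70865° = -0.00164°; Δλ = 46.98067° − 46.98129° = -0.00062°.
1° along a meridian = πR/180 = 111317 m.
ΔN = Δφ × 111317 = -182.6 m; ΔE = Δλ × 111317 × cos(31.70865°) = -0.00062 × 111317 × 0.850732 = -58.7 m.

ΔN = -183 m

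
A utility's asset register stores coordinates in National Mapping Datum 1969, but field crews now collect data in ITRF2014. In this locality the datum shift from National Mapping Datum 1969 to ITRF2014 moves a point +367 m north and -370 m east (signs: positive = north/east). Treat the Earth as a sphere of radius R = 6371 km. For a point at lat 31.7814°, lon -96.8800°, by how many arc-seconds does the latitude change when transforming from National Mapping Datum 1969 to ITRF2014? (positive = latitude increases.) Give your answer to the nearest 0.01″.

On a sphere of radius R, 1 rad of latitude = R, so Δφ = ΔN / R = 367.0 / 6371000 = 5.7605e-05 rad = 11.882″.

Δφ = 11.88″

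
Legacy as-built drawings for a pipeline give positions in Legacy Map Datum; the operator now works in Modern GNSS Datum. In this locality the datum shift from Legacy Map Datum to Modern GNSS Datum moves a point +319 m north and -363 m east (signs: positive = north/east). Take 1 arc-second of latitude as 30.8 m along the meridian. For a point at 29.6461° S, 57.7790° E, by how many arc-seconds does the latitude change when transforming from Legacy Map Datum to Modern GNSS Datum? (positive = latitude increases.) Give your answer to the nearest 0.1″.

Δφ = 10.4″

1″ of latitude = 30.80 m, so Δφ = 319.0 / 30.80 = 10.357″.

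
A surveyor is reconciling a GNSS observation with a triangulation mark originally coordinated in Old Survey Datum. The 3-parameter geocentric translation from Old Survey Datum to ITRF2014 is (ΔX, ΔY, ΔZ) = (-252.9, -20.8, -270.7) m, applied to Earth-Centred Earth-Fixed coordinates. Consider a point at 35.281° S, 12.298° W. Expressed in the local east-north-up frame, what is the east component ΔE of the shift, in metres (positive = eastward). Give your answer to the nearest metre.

ΔE = -74 m

The local east axis at (φ, λ) is (−sin λ, cos λ, 0), so ΔE = −sin(-12.298°)·(-252.9) + cos(-12.298°)·(-20.8) = -74.19 m.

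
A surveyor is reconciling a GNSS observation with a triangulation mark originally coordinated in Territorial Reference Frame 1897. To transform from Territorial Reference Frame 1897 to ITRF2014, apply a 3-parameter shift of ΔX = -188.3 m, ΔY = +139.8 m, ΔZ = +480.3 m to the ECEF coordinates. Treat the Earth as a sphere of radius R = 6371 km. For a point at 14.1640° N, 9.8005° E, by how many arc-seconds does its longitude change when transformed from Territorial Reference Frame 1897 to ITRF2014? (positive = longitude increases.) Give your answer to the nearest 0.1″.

Δλ = 5.7″

sin φ = 0.244698, cos φ = 0.969599, sin λ = 0.170218, cos λ = 0.985406.
East component: ΔE = −sin λ·ΔX + cos λ·ΔY = −(0.170218)(-188.3) + (0.985406)(139.8) = 169.81 m.
1° of latitude spans πR/180 = 111195 m; at latitude φ, 1° of longitude spans that × cos φ = 107814.5 m, so Δλ = 169.81 / 107814.5 × 3600 = 5.670″.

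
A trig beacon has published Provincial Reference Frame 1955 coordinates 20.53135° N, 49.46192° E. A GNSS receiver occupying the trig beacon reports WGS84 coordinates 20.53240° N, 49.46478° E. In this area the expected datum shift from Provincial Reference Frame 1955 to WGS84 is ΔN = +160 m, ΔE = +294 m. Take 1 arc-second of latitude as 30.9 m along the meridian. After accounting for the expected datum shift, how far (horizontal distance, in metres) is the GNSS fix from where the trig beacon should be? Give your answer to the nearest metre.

Observed coordinate differences: Δφ = +0.00105°, Δλ = +0.00286°.
Converting to metres (1° lat = 111240 m, cos φ = 0.936480): observed ΔN = 116.8 m, observed ΔE = 297.9 m.
Subtracting the expected shift leaves a residual of 116.8 − (160) = -43.2 m north and 297.9 − (294) = 3.9 m east.
Residual distance = √((-43.2)² + 3.9²) = 43.4 m.

43 m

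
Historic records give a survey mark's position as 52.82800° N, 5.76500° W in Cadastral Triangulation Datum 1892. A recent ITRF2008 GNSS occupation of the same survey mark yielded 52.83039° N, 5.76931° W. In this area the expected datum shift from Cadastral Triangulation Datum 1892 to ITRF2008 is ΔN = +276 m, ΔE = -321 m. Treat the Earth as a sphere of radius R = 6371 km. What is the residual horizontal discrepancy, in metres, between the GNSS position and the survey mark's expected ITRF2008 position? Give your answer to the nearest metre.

33 m

Observed coordinate differences: Δφ = +0.00239°, Δλ = -0.00431°.
Converting to metres (1° lat = 111195 m, cos φ = 0.604210): observed ΔN = 265.8 m, observed ΔE = -289.6 m.
Subtracting the expected shift leaves a residual of 265.8 − (276) = -10.2 m north and -289.6 − (-321) = 31.4 m east.
Residual distance = √((-10.2)² + 31.4²) = 33.1 m.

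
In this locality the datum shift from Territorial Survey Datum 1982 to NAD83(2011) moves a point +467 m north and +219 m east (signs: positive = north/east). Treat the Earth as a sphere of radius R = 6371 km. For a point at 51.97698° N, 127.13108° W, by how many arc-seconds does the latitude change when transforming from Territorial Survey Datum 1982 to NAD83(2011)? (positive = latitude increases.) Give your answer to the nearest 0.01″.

Δφ = 15.12″

On a sphere of radius R, 1 rad of latitude = R, so Δφ = ΔN / R = 467.0 / 6371000 = 7.3301e-05 rad = 15.119″.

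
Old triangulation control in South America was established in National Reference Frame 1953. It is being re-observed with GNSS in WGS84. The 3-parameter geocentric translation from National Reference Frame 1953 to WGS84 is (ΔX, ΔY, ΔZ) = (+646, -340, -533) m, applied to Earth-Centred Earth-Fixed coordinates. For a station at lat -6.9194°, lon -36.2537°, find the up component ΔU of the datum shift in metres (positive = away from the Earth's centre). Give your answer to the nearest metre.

At φ = -6.9194°, λ = -36.2537°: sin φ = -0.120473, cos φ = 0.992717, sin λ = -0.591362, cos λ = 0.806406.
ΔU = cos φ cos λ·ΔX + cos φ sin λ·ΔY + sin φ·ΔZ = (0.992717)(0.806406)(646) + (0.992717)(-0.591362)(-340) + (-0.120473)(-533) = 780.96 m.

ΔU = 781 m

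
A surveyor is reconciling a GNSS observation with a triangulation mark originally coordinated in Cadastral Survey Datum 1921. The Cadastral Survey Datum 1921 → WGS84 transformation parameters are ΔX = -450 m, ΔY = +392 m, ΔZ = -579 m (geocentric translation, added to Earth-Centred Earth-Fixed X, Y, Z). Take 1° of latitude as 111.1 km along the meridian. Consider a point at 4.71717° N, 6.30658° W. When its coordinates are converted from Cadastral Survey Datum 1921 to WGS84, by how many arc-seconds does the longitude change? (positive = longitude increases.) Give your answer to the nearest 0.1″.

Δλ = 11.1″

sin φ = 0.082237, cos φ = 0.996613, sin λ = -0.109848, cos λ = 0.993948.
East component: ΔE = −sin λ·ΔX + cos λ·ΔY = −(-0.109848)(-450) + (0.993948)(392) = 340.20 m.
1° of latitude spans 111100 m; at latitude φ, 1° of longitude spans that × cos φ = 110723.7 m, so Δλ = 340.20 / 110723.7 × 3600 = 11.061″.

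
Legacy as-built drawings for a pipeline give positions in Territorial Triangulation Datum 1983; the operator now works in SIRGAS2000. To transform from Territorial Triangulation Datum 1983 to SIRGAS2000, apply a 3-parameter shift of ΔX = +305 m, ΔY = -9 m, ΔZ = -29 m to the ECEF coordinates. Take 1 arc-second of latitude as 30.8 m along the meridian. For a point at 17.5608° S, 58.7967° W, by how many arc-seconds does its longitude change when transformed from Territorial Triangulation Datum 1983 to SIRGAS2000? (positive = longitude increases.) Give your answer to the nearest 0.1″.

sin φ = -0.301718, cos φ = 0.953397, sin λ = -0.855334, cos λ = 0.518076.
East component: ΔE = −sin λ·ΔX + cos λ·ΔY = −(-0.855334)(305) + (0.518076)(-9) = 256.21 m.
1° of latitude spans 3600 × 30.80 = 110880 m; at latitude φ, 1° of longitude spans that × cos φ = 105712.7 m, so Δλ = 256.21 / 105712.7 × 3600 = 8.725″.

Δλ = 8.7″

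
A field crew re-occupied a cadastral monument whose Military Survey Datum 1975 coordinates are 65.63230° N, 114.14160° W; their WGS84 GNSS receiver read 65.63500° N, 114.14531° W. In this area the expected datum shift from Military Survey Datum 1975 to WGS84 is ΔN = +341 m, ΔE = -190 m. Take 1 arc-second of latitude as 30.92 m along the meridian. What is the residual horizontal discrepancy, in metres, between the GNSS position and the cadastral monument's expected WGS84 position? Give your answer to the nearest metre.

45 m

Observed coordinate differences: Δφ = +0.00270°, Δλ = -0.00371°.
Converting to metres (1° lat = 111312 m, cos φ = 0.412591): observed ΔN = 300.5 m, observed ΔE = -170.4 m.
Subtracting the expected shift leaves a residual of 300.5 − (341) = -40.5 m north and -170.4 − (-190) = 19.6 m east.
Residual distance = √((-40.5)² + 19.6²) = 45.0 m.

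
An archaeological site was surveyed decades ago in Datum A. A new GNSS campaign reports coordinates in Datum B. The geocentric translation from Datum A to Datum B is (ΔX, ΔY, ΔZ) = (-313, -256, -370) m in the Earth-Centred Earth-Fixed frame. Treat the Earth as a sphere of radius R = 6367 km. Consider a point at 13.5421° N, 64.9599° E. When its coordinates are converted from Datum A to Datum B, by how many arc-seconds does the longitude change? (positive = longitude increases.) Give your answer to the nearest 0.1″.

sin φ = 0.234160, cos φ = 0.972198, sin λ = 0.906012, cos λ = 0.423252.
East component: ΔE = −sin λ·ΔX + cos λ·ΔY = −(0.906012)(-313) + (0.423252)(-256) = 175.23 m.
1° of latitude spans πR/180 = 111125 m; at latitude φ, 1° of longitude spans that × cos φ = 108035.6 m, so Δλ = 175.23 / 108035.6 × 3600 = 5.839″.

Δλ = 5.8″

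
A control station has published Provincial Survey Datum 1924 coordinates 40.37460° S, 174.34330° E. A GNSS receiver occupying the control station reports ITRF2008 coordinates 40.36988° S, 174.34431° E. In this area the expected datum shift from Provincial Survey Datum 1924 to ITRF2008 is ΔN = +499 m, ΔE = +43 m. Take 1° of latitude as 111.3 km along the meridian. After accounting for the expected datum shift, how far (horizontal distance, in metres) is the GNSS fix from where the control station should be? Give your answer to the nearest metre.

50 m

Observed coordinate differences: Δφ = +0.00472°, Δλ = +0.00101°.
Converting to metres (1° lat = 111300 m, cos φ = 0.761826): observed ΔN = 525.3 m, observed ΔE = 85.6 m.
Subtracting the expected shift leaves a residual of 525.3 − (499) = 26.3 m north and 85.6 − (43) = 42.6 m east.
Residual distance = √(26.3² + 42.6²) = 50.1 m.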